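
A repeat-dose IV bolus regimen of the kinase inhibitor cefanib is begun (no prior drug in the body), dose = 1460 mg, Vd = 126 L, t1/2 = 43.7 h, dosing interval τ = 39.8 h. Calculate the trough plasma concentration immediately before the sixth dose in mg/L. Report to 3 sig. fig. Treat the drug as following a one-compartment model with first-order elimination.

C₀ per dose = Dose / Vd = 1460 / 126 = 11.59 mg/L
k = ln2 / t½ = 0.693147 / 43.7 = 0.01586 h⁻¹
Fraction remaining after one interval: r = e^(−kτ) = e^(−0.01586 × 39.8) = 0.5319
Before dose 6, 5 doses have been given (aged 1τ, 2τ, 3τ, 4τ, 5τ).
C_trough = C₀ × (r + r² + … + r^5) = C₀ × r(1−r^5)/(1−r)
        = 11.59 × 0.5319 × (1 − 0.04257) / (1 − 0.5319) = 12.61 mg/L

12.6 mg/L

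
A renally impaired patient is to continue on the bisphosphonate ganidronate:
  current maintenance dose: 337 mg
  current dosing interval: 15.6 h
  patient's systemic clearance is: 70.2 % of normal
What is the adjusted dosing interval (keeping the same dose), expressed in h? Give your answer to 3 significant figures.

To keep the same average steady-state level, dosing rate must scale with clearance.
CL ratio = 70.2 / 100 = 0.7020
New interval (same dose) = 15.6 / 0.7020 = 22.22 h

22.2 h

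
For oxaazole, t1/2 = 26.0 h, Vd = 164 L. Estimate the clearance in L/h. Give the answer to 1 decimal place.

4.4 L/h

k = ln2 / t½ = 0.693147 / 26.0 = 0.02666 h⁻¹
CL = k × Vd = 0.02666 × 164 = 4.372 L/h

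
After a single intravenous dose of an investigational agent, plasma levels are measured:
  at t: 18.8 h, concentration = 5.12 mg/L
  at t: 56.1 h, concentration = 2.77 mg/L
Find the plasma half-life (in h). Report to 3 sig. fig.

k = ln(C₁/C₂) / (t₂ − t₁) = ln(5.12/2.77) / (56.1 − 18.8)
  = 0.6143 / 37.30 = 0.01647 h⁻¹
t½ = ln2 / k = 0.693147 / 0.01647 = 42.09 h

42.1 h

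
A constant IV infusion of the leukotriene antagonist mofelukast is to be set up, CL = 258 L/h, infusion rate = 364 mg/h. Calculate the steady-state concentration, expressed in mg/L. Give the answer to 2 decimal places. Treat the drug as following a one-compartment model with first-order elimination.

At steady state Css = R₀ / CL = 364 / 258.0 = 1.411 mg/L

1.41 mg/L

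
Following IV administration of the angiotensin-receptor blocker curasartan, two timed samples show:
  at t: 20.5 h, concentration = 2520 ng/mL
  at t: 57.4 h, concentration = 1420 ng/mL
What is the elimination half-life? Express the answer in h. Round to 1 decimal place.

44.6 h

k = ln(C₁/C₂) / (t₂ − t₁) = ln(2520/1420) / (57.4 − 20.5)
  = 0.5736 / 36.90 = 0.01554 h⁻¹
t½ = ln2 / k = 0.693147 / 0.01554 = 44.60 h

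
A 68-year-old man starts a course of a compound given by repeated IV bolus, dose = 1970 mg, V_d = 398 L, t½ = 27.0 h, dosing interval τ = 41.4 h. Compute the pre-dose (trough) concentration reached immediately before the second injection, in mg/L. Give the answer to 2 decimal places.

1.71 mg/L

C₀ per dose = Dose / Vd = 1970 / 398 = 4.950 mg/L
k = ln2 / t½ = 0.693147 / 27.0 = 0.02567 h⁻¹
Fraction remaining after one interval: r = e^(−kτ) = e^(−0.02567 × 41.4) = 0.3455
Before dose 2, 1 dose has been given (aged 1τ).
C_trough = C₀ × r = 4.950 × 0.3455 = 1.710 mg/L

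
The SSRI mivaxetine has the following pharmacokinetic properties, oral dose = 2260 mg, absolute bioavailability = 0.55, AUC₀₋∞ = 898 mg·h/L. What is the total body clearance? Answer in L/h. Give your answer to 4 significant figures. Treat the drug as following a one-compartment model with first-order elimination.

1.384 L/h

CL = F·Dose / AUC = 0.55 × 2260 / 898 = 1.384 L/h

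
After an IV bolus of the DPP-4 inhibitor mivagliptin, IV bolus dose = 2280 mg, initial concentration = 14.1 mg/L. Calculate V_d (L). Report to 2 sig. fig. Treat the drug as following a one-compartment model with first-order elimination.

160 L

Vd = Dose / C₀ = 2280 / 14.1 = 161.7 L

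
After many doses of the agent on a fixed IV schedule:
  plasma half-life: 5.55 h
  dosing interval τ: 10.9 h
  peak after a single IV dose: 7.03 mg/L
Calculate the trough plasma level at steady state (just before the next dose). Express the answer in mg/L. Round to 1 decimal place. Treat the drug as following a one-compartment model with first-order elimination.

2.4 mg/L

k = ln2 / t½ = 0.693147 / 5.55 = 0.1249 h⁻¹
e^(−kτ) = e^(−0.1249 × 10.9) = 0.2563
Accumulation ratio R = 1 / (1 − e^(−kτ)) = 1 / (1 − 0.2563) = 1.345
Steady-state trough = C₀ × R × e^(−kτ) = 7.03 × 1.345 × 0.2563 = 2.423 mg/L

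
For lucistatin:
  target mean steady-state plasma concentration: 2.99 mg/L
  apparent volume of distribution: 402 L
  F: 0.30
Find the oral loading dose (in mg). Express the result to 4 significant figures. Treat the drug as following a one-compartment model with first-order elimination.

4007 mg

LD = Css × Vd / F = 2.99 × 402 / 0.30 = 4007 mg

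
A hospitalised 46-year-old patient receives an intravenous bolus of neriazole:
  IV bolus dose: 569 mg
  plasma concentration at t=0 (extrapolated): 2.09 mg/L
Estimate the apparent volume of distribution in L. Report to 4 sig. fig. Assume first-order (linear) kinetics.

Vd = Dose / C₀ = 569.0 / 2.09 = 272.2 L

272.2 L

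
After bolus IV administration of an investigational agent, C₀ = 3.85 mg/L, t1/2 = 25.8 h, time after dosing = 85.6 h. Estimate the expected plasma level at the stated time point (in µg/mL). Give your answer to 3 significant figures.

0.386 µg/mL

k = ln2 / t½ = 0.693147 / 25.8 = 0.02687 h⁻¹
C = C₀ · e^(−k·t) = 3.850 × e^(−0.02687 × 85.6)
  = 3.850 × 0.1003 = 0.3862 mg/L
(0.3862 mg/L = 0.3862 µg/mL)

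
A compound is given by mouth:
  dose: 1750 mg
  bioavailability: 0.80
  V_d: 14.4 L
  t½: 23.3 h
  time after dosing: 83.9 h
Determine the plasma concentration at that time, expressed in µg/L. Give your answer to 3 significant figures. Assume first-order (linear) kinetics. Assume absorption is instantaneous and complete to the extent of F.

8010 µg/L

Amount reaching circulation = F × Dose = 0.80 × 1750 = 1400 mg
C₀ = F·Dose / Vd = 1400 / 14.4 = 97.22 mg/L
k = ln2 / t½ = 0.693147 / 23.3 = 0.02975 h⁻¹
C = C₀ · e^(−k·t) = 97.22 × e^(−0.02975 × 83.9)
  = 97.22 × 0.08241 = 8.012 mg/L
Convert: 8.012 mg/L × 1000 = 8012 µg/L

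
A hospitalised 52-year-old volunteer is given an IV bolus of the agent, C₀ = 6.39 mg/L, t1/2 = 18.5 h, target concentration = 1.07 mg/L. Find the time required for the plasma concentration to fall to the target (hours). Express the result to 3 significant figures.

47.7 h

k = ln2 / t½ = 0.693147 / 18.5 = 0.03747 h⁻¹
t = ln(C₀ / C) / k = ln(6.390 / 1.07) / 0.03747
  = ln(5.972) / 0.03747 = 1.787 / 0.03747 = 47.69 h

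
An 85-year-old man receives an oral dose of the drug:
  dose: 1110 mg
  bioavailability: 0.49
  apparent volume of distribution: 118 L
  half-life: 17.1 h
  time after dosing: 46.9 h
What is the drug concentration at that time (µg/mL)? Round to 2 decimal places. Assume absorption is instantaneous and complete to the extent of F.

0.69 µg/mL

Amount reaching circulation = F × Dose = 0.49 × 1110 = 543.9 mg
C₀ = F·Dose / Vd = 543.9 / 118 = 4.609 mg/L
k = ln2 / t½ = 0.693147 / 17.1 = 0.04053 h⁻¹
C = C₀ · e^(−k·t) = 4.609 × e^(−0.04053 × 46.9)
  = 4.609 × 0.1494 = 0.6886 mg/L
(0.6886 mg/L = 0.6886 µg/mL)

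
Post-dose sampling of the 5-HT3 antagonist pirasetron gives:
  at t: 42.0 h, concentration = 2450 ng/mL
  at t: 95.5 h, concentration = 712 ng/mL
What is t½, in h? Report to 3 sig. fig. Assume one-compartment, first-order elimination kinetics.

30.0 h

k = ln(C₁/C₂) / (t₂ − t₁) = ln(2450/712) / (95.5 − 42.0)
  = 1.236 / 53.50 = 0.02310 h⁻¹
t½ = ln2 / k = 0.693147 / 0.02310 = 30.01 h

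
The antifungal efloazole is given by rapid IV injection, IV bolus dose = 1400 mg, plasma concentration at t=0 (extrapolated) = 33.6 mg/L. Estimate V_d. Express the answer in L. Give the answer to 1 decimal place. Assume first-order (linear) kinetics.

41.7 L

Vd = Dose / C₀ = 1400 / 33.6 = 41.67 L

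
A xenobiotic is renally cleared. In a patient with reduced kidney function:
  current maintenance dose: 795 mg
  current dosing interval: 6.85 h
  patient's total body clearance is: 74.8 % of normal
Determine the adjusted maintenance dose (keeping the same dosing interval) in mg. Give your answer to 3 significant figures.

To keep the same average steady-state level, dosing rate must scale with clearance.
CL ratio = 74.8 / 100 = 0.7480
New dose (same interval) = 795 × 0.7480 = 594.7 mg

595 mg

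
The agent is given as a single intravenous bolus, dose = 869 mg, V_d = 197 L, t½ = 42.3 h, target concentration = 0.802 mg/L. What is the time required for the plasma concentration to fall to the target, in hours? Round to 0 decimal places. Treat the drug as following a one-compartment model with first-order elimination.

104 h

C₀ = Dose / Vd = 869.0 / 197 = 4.411 mg/L
k = ln2 / t½ = 0.693147 / 42.3 = 0.01639 h⁻¹
t = ln(C₀ / C) / k = ln(4.411 / 0.802) / 0.01639
  = ln(5.500) / 0.01639 = 1.705 / 0.01639 = 104.0 h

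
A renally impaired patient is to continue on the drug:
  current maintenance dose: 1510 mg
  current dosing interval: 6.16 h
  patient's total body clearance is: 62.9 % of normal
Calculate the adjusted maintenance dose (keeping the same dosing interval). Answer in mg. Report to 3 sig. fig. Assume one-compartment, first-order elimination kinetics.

950 mg

To keep the same average steady-state level, dosing rate must scale with clearance.
CL ratio = 62.9 / 100 = 0.6290
New dose (same interval) = 1510 × 0.6290 = 949.8 mg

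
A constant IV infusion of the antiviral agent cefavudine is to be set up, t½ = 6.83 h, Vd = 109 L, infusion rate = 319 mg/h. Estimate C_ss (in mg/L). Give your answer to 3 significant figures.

28.8 mg/L

k = ln2 / t½ = 0.693147 / 6.83 = 0.1015 h⁻¹
CL = k × Vd = 0.1015 × 109 = 11.06 L/h
At steady state Css = R₀ / CL = 319 / 11.06 = 28.84 mg/L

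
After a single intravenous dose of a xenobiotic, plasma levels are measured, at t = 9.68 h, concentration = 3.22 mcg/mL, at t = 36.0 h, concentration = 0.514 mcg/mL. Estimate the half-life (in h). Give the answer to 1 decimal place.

k = ln(C₁/C₂) / (t₂ − t₁) = ln(3.22/0.514) / (36.0 − 9.68)
  = 1.835 / 26.32 = 0.06972 h⁻¹
t½ = ln2 / k = 0.693147 / 0.06972 = 9.942 h

9.9 h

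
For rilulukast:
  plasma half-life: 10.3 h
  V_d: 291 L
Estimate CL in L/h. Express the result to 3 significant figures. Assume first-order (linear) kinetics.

k = ln2 / t½ = 0.693147 / 10.3 = 0.06730 h⁻¹
CL = k × Vd = 0.06730 × 291 = 19.58 L/h

19.6 L/h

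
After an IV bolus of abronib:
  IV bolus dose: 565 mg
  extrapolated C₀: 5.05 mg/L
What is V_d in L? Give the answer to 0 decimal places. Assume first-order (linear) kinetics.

Vd = Dose / C₀ = 565.0 / 5.05 = 111.9 L

112 L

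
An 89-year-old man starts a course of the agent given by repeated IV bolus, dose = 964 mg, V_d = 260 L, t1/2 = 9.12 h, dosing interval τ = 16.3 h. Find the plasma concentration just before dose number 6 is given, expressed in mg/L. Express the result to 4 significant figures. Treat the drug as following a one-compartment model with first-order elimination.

1.509 mg/L

C₀ per dose = Dose / Vd = 964 / 260 = 3.708 mg/L
k = ln2 / t½ = 0.693147 / 9.12 = 0.07600 h⁻¹
Fraction remaining after one interval: r = e^(−kτ) = e^(−0.07600 × 16.3) = 0.2897
Before dose 6, 5 doses have been given (aged 1τ, 2τ, 3τ, 4τ, 5τ).
C_trough = C₀ × (r + r² + … + r^5) = C₀ × r(1−r^5)/(1−r)
        = 3.708 × 0.2897 × (1 − 0.002041) / (1 − 0.2897) = 1.509 mg/L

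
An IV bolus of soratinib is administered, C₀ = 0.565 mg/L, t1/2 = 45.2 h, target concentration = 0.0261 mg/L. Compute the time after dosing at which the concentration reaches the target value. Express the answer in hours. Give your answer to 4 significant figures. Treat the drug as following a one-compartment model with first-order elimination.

200.5 h

k = ln2 / t½ = 0.693147 / 45.2 = 0.01534 h⁻¹
t = ln(C₀ / C) / k = ln(0.5650 / 0.0261) / 0.01534
  = ln(21.65) / 0.01534 = 3.075 / 0.01534 = 200.5 h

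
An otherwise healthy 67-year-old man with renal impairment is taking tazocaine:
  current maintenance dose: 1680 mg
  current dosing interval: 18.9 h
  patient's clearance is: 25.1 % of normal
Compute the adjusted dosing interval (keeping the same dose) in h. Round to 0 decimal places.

To keep the same average steady-state level, dosing rate must scale with clearance.
CL ratio = 25.1 / 100 = 0.2510
New interval (same dose) = 18.9 / 0.2510 = 75.30 h

75 h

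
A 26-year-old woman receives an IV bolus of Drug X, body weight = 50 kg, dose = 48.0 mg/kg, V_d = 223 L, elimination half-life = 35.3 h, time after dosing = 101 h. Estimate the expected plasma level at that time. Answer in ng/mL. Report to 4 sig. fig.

1481 ng/mL

Total dose = 48.0 × 50 = 2400 mg
C₀ = Dose / Vd = 2400 / 223 = 10.76 mg/L
k = ln2 / t½ = 0.693147 / 35.3 = 0.01964 h⁻¹
C = C₀ · e^(−k·t) = 10.76 × e^(−0.01964 × 101)
  = 10.76 × 0.1376 = 1.481 mg/L
Convert: 1.481 mg/L × 1000 = 1481 ng/mL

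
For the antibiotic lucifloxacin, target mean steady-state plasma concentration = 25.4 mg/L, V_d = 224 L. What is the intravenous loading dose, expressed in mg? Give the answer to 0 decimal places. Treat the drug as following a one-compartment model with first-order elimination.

5690 mg

LD = Css × Vd = 25.4 × 224 = 5690 mg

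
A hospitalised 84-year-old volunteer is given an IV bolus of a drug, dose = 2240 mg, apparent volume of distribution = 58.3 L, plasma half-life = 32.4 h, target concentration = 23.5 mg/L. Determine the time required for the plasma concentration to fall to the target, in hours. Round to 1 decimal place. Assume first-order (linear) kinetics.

C₀ = Dose / Vd = 2240 / 58.3 = 38.42 mg/L
k = ln2 / t½ = 0.693147 / 32.4 = 0.02139 h⁻¹
t = ln(C₀ / C) / k = ln(38.42 / 23.5) / 0.02139
  = ln(1.635) / 0.02139 = 0.4916 / 0.02139 = 22.98 h

23.0 h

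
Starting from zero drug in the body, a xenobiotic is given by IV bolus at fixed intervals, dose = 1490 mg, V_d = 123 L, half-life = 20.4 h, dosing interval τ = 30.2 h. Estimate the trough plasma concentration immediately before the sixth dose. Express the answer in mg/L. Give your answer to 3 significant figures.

6.73 mg/L

C₀ per dose = Dose / Vd = 1490 / 123 = 12.11 mg/L
k = ln2 / t½ = 0.693147 / 20.4 = 0.03398 h⁻¹
Fraction remaining after one interval: r = e^(−kτ) = e^(−0.03398 × 30.2) = 0.3584
Before dose 6, 5 doses have been given (aged 1τ, 2τ, 3τ, 4τ, 5τ).
C_trough = C₀ × (r + r² + … + r^5) = C₀ × r(1−r^5)/(1−r)
        = 12.11 × 0.3584 × (1 − 0.005913) / (1 − 0.3584) = 6.725 mg/L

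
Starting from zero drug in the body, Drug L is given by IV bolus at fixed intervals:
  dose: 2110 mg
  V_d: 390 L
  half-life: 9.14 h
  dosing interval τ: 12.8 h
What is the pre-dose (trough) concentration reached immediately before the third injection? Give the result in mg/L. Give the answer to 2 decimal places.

C₀ per dose = Dose / Vd = 2110 / 390 = 5.410 mg/L
k = ln2 / t½ = 0.693147 / 9.14 = 0.07584 h⁻¹
Fraction remaining after one interval: r = e^(−kτ) = e^(−0.07584 × 12.8) = 0.3788
Before dose 3, 2 doses have been given (aged 1τ, 2τ).
C_trough = C₀ × (r + r²) = 5.410 × (0.3788 + 0.1435) = 2.826 mg/L

2.83 mg/L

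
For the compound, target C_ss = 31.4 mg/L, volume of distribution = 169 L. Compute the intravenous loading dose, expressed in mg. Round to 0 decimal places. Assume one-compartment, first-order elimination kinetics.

LD = Css × Vd = 31.4 × 169 = 5307 mg

5307 mg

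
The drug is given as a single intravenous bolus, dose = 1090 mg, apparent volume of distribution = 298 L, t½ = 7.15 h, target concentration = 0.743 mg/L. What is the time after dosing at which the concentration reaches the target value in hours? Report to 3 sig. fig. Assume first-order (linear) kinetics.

16.4 h

C₀ = Dose / Vd = 1090 / 298 = 3.658 mg/L
k = ln2 / t½ = 0.693147 / 7.15 = 0.09694 h⁻¹
t = ln(C₀ / C) / k = ln(3.658 / 0.743) / 0.09694
  = ln(4.923) / 0.09694 = 1.594 / 0.09694 = 16.44 h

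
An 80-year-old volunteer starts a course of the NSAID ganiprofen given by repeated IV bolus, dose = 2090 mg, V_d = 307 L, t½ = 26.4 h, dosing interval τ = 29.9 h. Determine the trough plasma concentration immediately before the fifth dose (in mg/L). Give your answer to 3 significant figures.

C₀ per dose = Dose / Vd = 2090 / 307 = 6.808 mg/L
k = ln2 / t½ = 0.693147 / 26.4 = 0.02626 h⁻¹
Fraction remaining after one interval: r = e^(−kτ) = e^(−0.02626 × 29.9) = 0.4560
Before dose 5, 4 doses have been given (aged 1τ, 2τ, 3τ, 4τ).
C_trough = C₀ × (r + r² + … + r^4) = C₀ × r(1−r^4)/(1−r)
        = 6.808 × 0.4560 × (1 − 0.04324) / (1 − 0.4560) = 5.460 mg/L

5.46 mg/L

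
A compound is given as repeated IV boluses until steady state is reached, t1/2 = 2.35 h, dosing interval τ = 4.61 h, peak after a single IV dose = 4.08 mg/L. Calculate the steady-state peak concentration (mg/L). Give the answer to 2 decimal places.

5.49 mg/L

k = ln2 / t½ = 0.693147 / 2.35 = 0.2950 h⁻¹
e^(−kτ) = e^(−0.2950 × 4.61) = 0.2567
Accumulation ratio R = 1 / (1 − e^(−kτ)) = 1 / (1 − 0.2567) = 1.345
Steady-state peak = C₀ × R = 4.08 × 1.345 = 5.488 mg/L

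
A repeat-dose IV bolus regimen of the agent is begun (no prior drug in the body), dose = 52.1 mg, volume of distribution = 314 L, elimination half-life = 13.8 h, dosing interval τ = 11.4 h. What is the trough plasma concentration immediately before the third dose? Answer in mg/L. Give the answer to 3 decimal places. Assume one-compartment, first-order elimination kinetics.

0.146 mg/L

C₀ per dose = Dose / Vd = 52.1 / 314 = 0.1659 mg/L
k = ln2 / t½ = 0.693147 / 13.8 = 0.05023 h⁻¹
Fraction remaining after one interval: r = e^(−kτ) = e^(−0.05023 × 11.4) = 0.5640
Before dose 3, 2 doses have been given (aged 1τ, 2τ).
C_trough = C₀ × (r + r²) = 0.1659 × (0.5640 + 0.3181) = 0.1463 mg/L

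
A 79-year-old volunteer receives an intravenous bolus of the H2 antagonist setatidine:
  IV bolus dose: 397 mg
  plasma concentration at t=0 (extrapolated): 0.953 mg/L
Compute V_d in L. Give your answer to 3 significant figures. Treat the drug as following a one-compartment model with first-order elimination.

417 L

Vd = Dose / C₀ = 397.0 / 0.953 = 416.6 L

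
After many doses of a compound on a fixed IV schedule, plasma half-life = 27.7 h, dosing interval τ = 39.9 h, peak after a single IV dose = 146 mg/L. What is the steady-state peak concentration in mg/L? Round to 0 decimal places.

k = ln2 / t½ = 0.693147 / 27.7 = 0.02502 h⁻¹
e^(−kτ) = e^(−0.02502 × 39.9) = 0.3685
Accumulation ratio R = 1 / (1 − e^(−kτ)) = 1 / (1 − 0.3685) = 1.584
Steady-state peak = C₀ × R = 146 × 1.584 = 231.3 mg/L

231 mg/L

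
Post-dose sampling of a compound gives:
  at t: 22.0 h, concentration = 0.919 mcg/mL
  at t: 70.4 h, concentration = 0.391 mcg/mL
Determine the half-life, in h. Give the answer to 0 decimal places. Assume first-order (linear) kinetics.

39 h

k = ln(C₁/C₂) / (t₂ − t₁) = ln(0.919/0.391) / (70.4 − 22.0)
  = 0.8546 / 48.40 = 0.01766 h⁻¹
t½ = ln2 / k = 0.693147 / 0.01766 = 39.25 h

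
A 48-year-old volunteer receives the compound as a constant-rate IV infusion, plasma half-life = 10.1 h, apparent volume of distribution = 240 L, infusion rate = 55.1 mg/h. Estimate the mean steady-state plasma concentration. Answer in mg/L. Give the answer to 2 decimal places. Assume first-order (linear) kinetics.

3.35 mg/L

k = ln2 / t½ = 0.693147 / 10.1 = 0.06863 h⁻¹
CL = k × Vd = 0.06863 × 240 = 16.47 L/h
At steady state Css = R₀ / CL = 55.1 / 16.47 = 3.345 mg/L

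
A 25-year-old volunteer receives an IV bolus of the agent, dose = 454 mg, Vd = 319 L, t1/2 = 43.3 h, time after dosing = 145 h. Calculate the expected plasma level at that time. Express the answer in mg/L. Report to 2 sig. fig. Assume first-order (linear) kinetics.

C₀ = Dose / Vd = 454.0 / 319 = 1.423 mg/L
k = ln2 / t½ = 0.693147 / 43.3 = 0.01601 h⁻¹
C = C₀ · e^(−k·t) = 1.423 × e^(−0.01601 × 145)
  = 1.423 × 0.09813 = 0.1396 mg/L

0.14 mg/L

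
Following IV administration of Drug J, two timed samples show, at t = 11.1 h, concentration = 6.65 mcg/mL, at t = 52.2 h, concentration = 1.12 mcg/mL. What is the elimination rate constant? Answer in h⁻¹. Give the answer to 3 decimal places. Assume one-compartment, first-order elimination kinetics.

0.043 h⁻¹

k = ln(C₁/C₂) / (t₂ − t₁) = ln(6.65/1.12) / (52.2 − 11.1)
  = 1.781 / 41.10 = 0.04333 h⁻¹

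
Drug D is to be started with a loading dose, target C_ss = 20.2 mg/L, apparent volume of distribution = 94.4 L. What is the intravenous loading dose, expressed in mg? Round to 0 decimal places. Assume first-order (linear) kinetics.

1907 mg

LD = Css × Vd = 20.2 × 94.4 = 1907 mg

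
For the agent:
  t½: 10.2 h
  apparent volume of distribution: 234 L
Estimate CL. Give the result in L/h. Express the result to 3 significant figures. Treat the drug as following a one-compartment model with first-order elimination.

15.9 L/h

k = ln2 / t½ = 0.693147 / 10.2 = 0.06796 h⁻¹
CL = k × Vd = 0.06796 × 234 = 15.90 L/h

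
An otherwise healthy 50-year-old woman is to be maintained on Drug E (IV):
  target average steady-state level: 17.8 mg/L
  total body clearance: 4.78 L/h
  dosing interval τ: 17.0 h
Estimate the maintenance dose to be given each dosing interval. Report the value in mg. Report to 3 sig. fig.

1450 mg

At steady state, Dose/τ = Css × CL.
Dose = Css × CL × τ = 17.8 × 4.780 × 17.0 = 1446 mg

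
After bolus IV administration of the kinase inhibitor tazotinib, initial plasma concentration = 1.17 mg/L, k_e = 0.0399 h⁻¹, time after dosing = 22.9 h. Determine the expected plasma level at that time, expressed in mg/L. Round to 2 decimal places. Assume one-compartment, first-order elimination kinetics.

0.47 mg/L

C = C₀ · e^(−k·t) = 1.170 × e^(−0.03990 × 22.9)
  = 1.170 × 0.4010 = 0.4692 mg/L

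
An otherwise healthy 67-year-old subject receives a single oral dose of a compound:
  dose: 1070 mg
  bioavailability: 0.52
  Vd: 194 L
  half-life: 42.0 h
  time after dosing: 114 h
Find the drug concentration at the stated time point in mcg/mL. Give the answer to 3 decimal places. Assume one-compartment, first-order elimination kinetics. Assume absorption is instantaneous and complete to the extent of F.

Amount reaching circulation = F × Dose = 0.52 × 1070 = 556.4 mg
C₀ = F·Dose / Vd = 556.4 / 194 = 2.868 mg/L
k = ln2 / t½ = 0.693147 / 42.0 = 0.01650 h⁻¹
C = C₀ · e^(−k·t) = 2.868 × e^(−0.01650 × 114)
  = 2.868 × 0.1524 = 0.4371 mg/L
(0.4371 mg/L = 0.4371 mcg/mL)

0.437 mcg/mL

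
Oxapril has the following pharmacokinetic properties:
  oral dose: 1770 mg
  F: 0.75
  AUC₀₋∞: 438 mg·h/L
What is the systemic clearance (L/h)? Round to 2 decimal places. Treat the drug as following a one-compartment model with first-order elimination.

CL = F·Dose / AUC = 0.75 × 1770 / 438 = 3.031 L/h

3.03 L/h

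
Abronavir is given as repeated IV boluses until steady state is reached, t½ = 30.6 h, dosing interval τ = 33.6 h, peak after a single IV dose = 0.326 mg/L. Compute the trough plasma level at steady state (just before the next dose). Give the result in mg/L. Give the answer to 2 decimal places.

0.29 mg/L

k = ln2 / t½ = 0.693147 / 30.6 = 0.02265 h⁻¹
e^(−kτ) = e^(−0.02265 × 33.6) = 0.4672
Accumulation ratio R = 1 / (1 − e^(−kτ)) = 1 / (1 − 0.4672) = 1.877
Steady-state trough = C₀ × R × e^(−kτ) = 0.326 × 1.877 × 0.4672 = 0.2859 mg/L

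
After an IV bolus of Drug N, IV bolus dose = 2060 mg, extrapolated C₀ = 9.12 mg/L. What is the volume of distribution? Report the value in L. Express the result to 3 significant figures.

226 L

Vd = Dose / C₀ = 2060 / 9.12 = 225.9 L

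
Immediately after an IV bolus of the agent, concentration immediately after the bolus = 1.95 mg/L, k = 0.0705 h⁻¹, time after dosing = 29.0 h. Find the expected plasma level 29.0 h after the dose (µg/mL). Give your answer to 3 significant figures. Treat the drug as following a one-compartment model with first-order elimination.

C = C₀ · e^(−k·t) = 1.950 × e^(−0.07050 × 29.0)
  = 1.950 × 0.1294 = 0.2523 mg/L
(0.2523 mg/L = 0.2523 µg/mL)

0.252 µg/mL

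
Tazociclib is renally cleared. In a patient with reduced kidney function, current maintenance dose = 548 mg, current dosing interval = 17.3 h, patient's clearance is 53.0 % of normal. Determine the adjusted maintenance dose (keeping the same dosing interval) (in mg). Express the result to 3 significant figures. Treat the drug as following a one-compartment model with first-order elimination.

290 mg

To keep the same average steady-state level, dosing rate must scale with clearance.
CL ratio = 53.0 / 100 = 0.5300
New dose (same interval) = 548 × 0.5300 = 290.4 mg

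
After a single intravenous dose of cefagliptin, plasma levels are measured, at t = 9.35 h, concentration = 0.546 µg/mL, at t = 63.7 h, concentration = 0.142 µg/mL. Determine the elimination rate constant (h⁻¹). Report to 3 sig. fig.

0.0248 h⁻¹

k = ln(C₁/C₂) / (t₂ − t₁) = ln(0.546/0.142) / (63.7 − 9.35)
  = 1.347 / 54.35 = 0.02478 h⁻¹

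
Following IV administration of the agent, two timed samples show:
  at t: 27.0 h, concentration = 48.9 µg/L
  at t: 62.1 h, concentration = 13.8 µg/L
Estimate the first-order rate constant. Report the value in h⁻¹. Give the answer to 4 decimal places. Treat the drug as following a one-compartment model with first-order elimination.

k = ln(C₁/C₂) / (t₂ − t₁) = ln(48.9/13.8) / (62.1 − 27.0)
  = 1.265 / 35.10 = 0.03604 h⁻¹

0.0360 h⁻¹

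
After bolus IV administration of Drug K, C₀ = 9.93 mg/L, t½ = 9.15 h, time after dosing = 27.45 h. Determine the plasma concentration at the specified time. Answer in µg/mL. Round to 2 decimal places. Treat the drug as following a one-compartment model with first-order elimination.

1.24 µg/mL

k = ln2 / t½ = 0.693147 / 9.15 = 0.07575 h⁻¹
t / t½ = 27.45 / 9.15 = 3 half-lives
C = C₀ × (1/2)^3 = 9.930 × 0.1250 = 1.241 mg/L
(1.241 mg/L = 1.241 µg/mL)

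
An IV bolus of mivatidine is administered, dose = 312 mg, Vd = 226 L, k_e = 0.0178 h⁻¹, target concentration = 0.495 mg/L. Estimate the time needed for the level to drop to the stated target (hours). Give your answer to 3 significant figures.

57.6 h

C₀ = Dose / Vd = 312.0 / 226 = 1.381 mg/L
t = ln(C₀ / C) / k = ln(1.381 / 0.495) / 0.01780
  = ln(2.790) / 0.01780 = 1.026 / 0.01780 = 57.64 h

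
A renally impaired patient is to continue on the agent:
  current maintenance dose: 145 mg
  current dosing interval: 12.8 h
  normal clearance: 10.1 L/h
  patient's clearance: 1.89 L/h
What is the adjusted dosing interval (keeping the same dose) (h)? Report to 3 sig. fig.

To keep the same average steady-state level, dosing rate must scale with clearance.
CL ratio = 1.89 / 10.1 = 0.1871
New interval (same dose) = 12.8 / 0.1871 = 68.41 h

68.4 h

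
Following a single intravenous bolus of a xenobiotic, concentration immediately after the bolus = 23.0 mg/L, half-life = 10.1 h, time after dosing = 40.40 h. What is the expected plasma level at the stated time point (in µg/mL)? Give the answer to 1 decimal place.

k = ln2 / t½ = 0.693147 / 10.1 = 0.06863 h⁻¹
t / t½ = 40.40 / 10.1 = 4 half-lives
C = C₀ × (1/2)^4 = 23.00 × 0.06250 = 1.438 mg/L
(1.438 mg/L = 1.438 µg/mL)

1.4 µg/mL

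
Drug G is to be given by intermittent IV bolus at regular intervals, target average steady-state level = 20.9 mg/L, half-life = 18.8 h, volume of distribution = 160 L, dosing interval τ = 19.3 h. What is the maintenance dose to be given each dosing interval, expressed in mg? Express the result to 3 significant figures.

k = ln2 / t½ = 0.693147 / 18.8 = 0.03687 h⁻¹
CL = k × Vd = 0.03687 × 160 = 5.899 L/h
At steady state, Dose/τ = Css × CL.
Dose = Css × CL × τ = 20.9 × 5.899 × 19.3 = 2379 mg

2380 mg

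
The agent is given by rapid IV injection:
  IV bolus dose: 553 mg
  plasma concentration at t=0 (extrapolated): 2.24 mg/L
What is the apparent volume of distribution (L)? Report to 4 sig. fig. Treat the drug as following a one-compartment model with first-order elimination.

246.9 L

Vd = Dose / C₀ = 553.0 / 2.24 = 246.9 L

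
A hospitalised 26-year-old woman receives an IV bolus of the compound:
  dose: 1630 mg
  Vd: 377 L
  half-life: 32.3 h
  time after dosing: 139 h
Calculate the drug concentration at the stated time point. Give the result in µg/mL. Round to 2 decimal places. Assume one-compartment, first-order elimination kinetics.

C₀ = Dose / Vd = 1630 / 377 = 4.324 mg/L
k = ln2 / t½ = 0.693147 / 32.3 = 0.02146 h⁻¹
C = C₀ · e^(−k·t) = 4.324 × e^(−0.02146 × 139)
  = 4.324 × 0.05064 = 0.2190 mg/L
(0.2190 mg/L = 0.2190 µg/mL)

0.22 µg/mL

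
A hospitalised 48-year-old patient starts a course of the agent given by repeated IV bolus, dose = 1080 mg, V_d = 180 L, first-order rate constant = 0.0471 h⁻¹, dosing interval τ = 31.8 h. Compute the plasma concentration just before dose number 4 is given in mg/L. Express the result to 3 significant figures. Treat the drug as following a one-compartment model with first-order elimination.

1.71 mg/L

C₀ per dose = Dose / Vd = 1080 / 180 = 6.000 mg/L
Fraction remaining after one interval: r = e^(−kτ) = e^(−0.04710 × 31.8) = 0.2236
Before dose 4, 3 doses have been given (aged 1τ, 2τ, 3τ).
C_trough = C₀ × (r + r² + … + r^3) = C₀ × r(1−r^3)/(1−r)
        = 6.000 × 0.2236 × (1 − 0.01118) / (1 − 0.2236) = 1.709 mg/L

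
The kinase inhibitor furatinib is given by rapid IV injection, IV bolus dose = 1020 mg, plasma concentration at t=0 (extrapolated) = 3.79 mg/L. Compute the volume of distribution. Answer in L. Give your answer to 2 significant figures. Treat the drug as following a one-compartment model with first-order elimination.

270 L

Vd = Dose / C₀ = 1020 / 3.79 = 269.1 L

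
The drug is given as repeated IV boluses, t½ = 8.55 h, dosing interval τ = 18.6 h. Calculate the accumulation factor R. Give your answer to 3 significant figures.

1.28

k = ln2 / t½ = 0.693147 / 8.55 = 0.08107 h⁻¹
e^(−kτ) = e^(−0.08107 × 18.6) = 0.2214
Accumulation ratio R = 1 / (1 − e^(−kτ)) = 1 / (1 − 0.2214) = 1.284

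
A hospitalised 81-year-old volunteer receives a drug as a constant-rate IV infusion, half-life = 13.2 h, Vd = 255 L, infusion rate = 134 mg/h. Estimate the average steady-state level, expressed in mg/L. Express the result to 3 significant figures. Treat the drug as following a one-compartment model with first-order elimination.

k = ln2 / t½ = 0.693147 / 13.2 = 0.05251 h⁻¹
CL = k × Vd = 0.05251 × 255 = 13.39 L/h
At steady state Css = R₀ / CL = 134 / 13.39 = 10.01 mg/L

10.0 mg/L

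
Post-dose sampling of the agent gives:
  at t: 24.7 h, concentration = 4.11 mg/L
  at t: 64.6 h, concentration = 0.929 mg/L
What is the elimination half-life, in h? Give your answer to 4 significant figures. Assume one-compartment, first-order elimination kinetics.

k = ln(C₁/C₂) / (t₂ − t₁) = ln(4.11/0.929) / (64.6 − 24.7)
  = 1.487 / 39.90 = 0.03727 h⁻¹
t½ = ln2 / k = 0.693147 / 0.03727 = 18.60 h

18.60 h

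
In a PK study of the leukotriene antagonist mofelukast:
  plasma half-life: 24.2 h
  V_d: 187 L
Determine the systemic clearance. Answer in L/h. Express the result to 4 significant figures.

k = ln2 / t½ = 0.693147 / 24.2 = 0.02864 h⁻¹
CL = k × Vd = 0.02864 × 187 = 5.356 L/h

5.356 L/h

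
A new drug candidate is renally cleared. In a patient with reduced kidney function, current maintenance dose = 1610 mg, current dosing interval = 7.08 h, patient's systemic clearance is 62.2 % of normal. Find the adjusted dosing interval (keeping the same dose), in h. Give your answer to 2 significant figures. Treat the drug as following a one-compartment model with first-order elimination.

11 h

To keep the same average steady-state level, dosing rate must scale with clearance.
CL ratio = 62.2 / 100 = 0.6220
New interval (same dose) = 7.08 / 0.6220 = 11.38 h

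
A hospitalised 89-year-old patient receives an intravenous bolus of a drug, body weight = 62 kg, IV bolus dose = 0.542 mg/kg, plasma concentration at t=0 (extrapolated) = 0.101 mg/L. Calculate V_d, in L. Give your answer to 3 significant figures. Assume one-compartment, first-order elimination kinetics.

333 L

Dose = 0.542 × 62 = 33.60 mg
Vd = Dose / C₀ = 33.60 / 0.101 = 332.7 L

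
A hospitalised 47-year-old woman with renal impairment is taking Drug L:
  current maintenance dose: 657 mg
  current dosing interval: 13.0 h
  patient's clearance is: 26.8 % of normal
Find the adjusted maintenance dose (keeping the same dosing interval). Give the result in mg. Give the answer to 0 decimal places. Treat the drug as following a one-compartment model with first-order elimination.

To keep the same average steady-state level, dosing rate must scale with clearance.
CL ratio = 26.8 / 100 = 0.2680
New dose (same interval) = 657 × 0.2680 = 176.1 mg

176 mg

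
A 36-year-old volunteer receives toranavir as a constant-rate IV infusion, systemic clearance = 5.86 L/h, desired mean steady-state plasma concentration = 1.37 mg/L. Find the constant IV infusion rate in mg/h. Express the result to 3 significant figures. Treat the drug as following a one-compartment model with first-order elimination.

At steady state, infusion rate R₀ = Css × CL = 1.37 × 5.860 = 8.028 mg/h

8.03 mg/h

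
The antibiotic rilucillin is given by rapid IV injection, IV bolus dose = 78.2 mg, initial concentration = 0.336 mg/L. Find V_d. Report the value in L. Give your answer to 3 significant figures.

233 L

Vd = Dose / C₀ = 78.20 / 0.336 = 232.7 L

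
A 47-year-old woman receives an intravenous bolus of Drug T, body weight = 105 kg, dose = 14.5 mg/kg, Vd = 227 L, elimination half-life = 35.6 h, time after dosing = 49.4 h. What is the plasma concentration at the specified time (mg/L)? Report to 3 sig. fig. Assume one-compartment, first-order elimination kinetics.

2.56 mg/L

Total dose = 14.5 × 105 = 1523 mg
C₀ = Dose / Vd = 1523 / 227 = 6.709 mg/L
k = ln2 / t½ = 0.693147 / 35.6 = 0.01947 h⁻¹
C = C₀ · e^(−k·t) = 6.709 × e^(−0.01947 × 49.4)
  = 6.709 × 0.3822 = 2.564 mg/L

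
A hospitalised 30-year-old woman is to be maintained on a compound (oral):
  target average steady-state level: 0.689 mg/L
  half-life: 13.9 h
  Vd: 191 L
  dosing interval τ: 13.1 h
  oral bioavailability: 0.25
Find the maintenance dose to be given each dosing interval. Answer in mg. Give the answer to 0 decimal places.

344 mg

k = ln2 / t½ = 0.693147 / 13.9 = 0.04987 h⁻¹
CL = k × Vd = 0.04987 × 191 = 9.525 L/h
At steady state, F × (Dose/τ) = Css × CL.
Dose = Css × CL × τ / F = 0.689 × 9.525 × 13.1 / 0.25 = 343.9 mg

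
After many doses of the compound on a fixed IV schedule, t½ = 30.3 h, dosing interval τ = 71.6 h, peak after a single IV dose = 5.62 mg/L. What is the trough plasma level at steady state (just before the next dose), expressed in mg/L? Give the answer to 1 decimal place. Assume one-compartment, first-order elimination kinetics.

k = ln2 / t½ = 0.693147 / 30.3 = 0.02288 h⁻¹
e^(−kτ) = e^(−0.02288 × 71.6) = 0.1943
Accumulation ratio R = 1 / (1 − e^(−kτ)) = 1 / (1 − 0.1943) = 1.241
Steady-state trough = C₀ × R × e^(−kτ) = 5.62 × 1.241 × 0.1943 = 1.355 mg/L

1.4 mg/L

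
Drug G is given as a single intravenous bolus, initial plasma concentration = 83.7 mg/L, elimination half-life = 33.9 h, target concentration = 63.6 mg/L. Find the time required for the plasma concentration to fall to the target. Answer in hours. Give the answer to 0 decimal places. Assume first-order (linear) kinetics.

k = ln2 / t½ = 0.693147 / 33.9 = 0.02045 h⁻¹
t = ln(C₀ / C) / k = ln(83.70 / 63.6) / 0.02045
  = ln(1.316) / 0.02045 = 0.2746 / 0.02045 = 13.43 h

13 h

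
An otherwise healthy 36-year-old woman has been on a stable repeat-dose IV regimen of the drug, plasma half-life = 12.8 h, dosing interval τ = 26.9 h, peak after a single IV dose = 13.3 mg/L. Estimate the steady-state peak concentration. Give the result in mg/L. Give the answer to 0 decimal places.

17 mg/L

k = ln2 / t½ = 0.693147 / 12.8 = 0.05415 h⁻¹
e^(−kτ) = e^(−0.05415 × 26.9) = 0.2330
Accumulation ratio R = 1 / (1 − e^(−kτ)) = 1 / (1 − 0.2330) = 1.304
Steady-state peak = C₀ × R = 13.3 × 1.304 = 17.34 mg/L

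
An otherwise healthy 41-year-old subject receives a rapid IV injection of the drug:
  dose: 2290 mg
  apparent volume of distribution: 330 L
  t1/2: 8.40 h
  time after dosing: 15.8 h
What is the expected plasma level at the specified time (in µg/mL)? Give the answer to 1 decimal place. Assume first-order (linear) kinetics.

1.9 µg/mL

C₀ = Dose / Vd = 2290 / 330 = 6.939 mg/L
k = ln2 / t½ = 0.693147 / 8.40 = 0.08252 h⁻¹
C = C₀ · e^(−k·t) = 6.939 × e^(−0.08252 × 15.8)
  = 6.939 × 0.2715 = 1.884 mg/L
(1.884 mg/L = 1.884 µg/mL)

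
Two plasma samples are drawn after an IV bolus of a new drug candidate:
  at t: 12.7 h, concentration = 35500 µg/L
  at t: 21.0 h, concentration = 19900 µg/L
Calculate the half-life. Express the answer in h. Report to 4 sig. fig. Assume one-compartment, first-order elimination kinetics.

k = ln(C₁/C₂) / (t₂ − t₁) = ln(35500/19900) / (21.0 − 12.7)
  = 0.5788 / 8.300 = 0.06973 h⁻¹
t½ = ln2 / k = 0.693147 / 0.06973 = 9.940 h

9.940 h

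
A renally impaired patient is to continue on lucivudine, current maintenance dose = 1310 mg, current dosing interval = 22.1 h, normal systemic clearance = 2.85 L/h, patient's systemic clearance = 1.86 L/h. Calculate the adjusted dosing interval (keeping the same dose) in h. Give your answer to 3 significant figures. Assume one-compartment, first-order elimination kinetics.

33.9 h

To keep the same average steady-state level, dosing rate must scale with clearance.
CL ratio = 1.86 / 2.85 = 0.6526
New interval (same dose) = 22.1 / 0.6526 = 33.86 h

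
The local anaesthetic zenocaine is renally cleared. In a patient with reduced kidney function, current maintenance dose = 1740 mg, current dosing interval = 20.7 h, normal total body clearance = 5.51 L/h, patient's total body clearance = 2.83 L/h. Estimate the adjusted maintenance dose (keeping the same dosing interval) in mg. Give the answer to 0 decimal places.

To keep the same average steady-state level, dosing rate must scale with clearance.
CL ratio = 2.83 / 5.51 = 0.5136
New dose (same interval) = 1740 × 0.5136 = 893.7 mg

894 mg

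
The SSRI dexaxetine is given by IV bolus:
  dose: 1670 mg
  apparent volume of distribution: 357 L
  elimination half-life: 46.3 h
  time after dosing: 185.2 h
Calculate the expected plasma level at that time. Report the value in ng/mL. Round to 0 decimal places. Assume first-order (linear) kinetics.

C₀ = Dose / Vd = 1670 / 357 = 4.678 mg/L
k = ln2 / t½ = 0.693147 / 46.3 = 0.01497 h⁻¹
t / t½ = 185.2 / 46.3 = 4 half-lives
C = C₀ × (1/2)^4 = 4.678 × 0.06250 = 0.2924 mg/L
Convert: 0.2924 mg/L × 1000 = 292.4 ng/mL

292 ng/mL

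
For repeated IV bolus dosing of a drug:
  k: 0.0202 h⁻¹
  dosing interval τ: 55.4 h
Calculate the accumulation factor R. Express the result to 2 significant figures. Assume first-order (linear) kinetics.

e^(−kτ) = e^(−0.02020 × 55.4) = 0.3266
Accumulation ratio R = 1 / (1 − e^(−kτ)) = 1 / (1 − 0.3266) = 1.485

1.5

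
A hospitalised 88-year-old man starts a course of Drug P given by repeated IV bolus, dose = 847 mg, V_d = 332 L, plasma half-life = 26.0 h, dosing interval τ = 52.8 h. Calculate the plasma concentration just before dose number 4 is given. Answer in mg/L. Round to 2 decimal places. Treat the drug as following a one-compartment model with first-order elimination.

0.81 mg/L

C₀ per dose = Dose / Vd = 847 / 332 = 2.551 mg/L
k = ln2 / t½ = 0.693147 / 26.0 = 0.02666 h⁻¹
Fraction remaining after one interval: r = e^(−kτ) = e^(−0.02666 × 52.8) = 0.2447
Before dose 4, 3 doses have been given (aged 1τ, 2τ, 3τ).
C_trough = C₀ × (r + r² + … + r^3) = C₀ × r(1−r^3)/(1−r)
        = 2.551 × 0.2447 × (1 − 0.01465) / (1 − 0.2447) = 0.8144 mg/L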